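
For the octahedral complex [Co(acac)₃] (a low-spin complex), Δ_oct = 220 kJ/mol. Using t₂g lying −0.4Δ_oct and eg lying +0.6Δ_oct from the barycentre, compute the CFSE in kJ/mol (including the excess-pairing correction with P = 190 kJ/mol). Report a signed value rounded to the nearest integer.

-148

Each acac⁻ contributes -1; 3 × (-1) = -3. With overall charge +0, Co is in the +3 oxidation state.
Co is in group 9, so Co³⁺ is d⁶ (9 − 3 = 6).
The d⁶ electrons fill as t₂g⁶ eg⁰.
CFSE(orbital) = 6×(-0.4Δ_oct) + 0×(0.6Δ_oct) = -2.4Δ_oct; with Δ_oct = 220 kJ/mol that is -528 kJ/mol.
Pairing penalty: 3 pairs vs 1 in the high-spin reference → 2 extra × P = 380 kJ/mol.
Combining: -528 + 380 = -148 kJ/mol.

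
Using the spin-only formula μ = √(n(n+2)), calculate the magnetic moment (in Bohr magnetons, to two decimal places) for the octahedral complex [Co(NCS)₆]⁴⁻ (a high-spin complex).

Each NCS⁻ contributes -1; 6 × (-1) = -6. With overall charge -4, Co is in the +2 oxidation state.
Group 9 minus oxidation state +2 gives a d⁷ configuration for Co²⁺.
Configuration: t₂g⁵ eg² → 3 unpaired electrons.
μ(spin-only) = √[3(3+2)] = √15 ≈ 3.87 Bohr magnetons.

3.87 Bohr magnetons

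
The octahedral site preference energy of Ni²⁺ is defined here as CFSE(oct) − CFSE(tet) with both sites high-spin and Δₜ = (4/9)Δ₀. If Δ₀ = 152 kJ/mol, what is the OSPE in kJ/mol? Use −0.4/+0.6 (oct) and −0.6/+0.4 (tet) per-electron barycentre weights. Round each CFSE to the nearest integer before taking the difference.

-128

Ni is in group 10, so Ni²⁺ is d⁸ (10 − 2 = 8).
Octahedral (high-spin): t2g^6 e_g^2, CFSE = 6(−0.4) + 2(+0.6) = -1.2Δ₀ = -1.2 × 152 = -182 kJ/mol.
Tetrahedral: e^4 t2^4, CFSE = 4(−0.6) + 4(+0.4) = -0.8Δₜ = -0.8 × (4/9) × 152 = -54 kJ/mol.
OSPE = CFSE(oct) − CFSE(tet) = -182 − (-54) = -128 kJ/mol.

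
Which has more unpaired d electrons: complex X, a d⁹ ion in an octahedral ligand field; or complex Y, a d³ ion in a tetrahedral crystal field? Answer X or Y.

X: For octahedral d⁹ the high- and low-spin configurations coincide; t2g^6 e_g^3 → 1 unpaired.
Y: Tetrahedral splitting is small, so the complex is high-spin; e² t₂¹ → 3 unpaired.
So Y has more unpaired electrons.

Y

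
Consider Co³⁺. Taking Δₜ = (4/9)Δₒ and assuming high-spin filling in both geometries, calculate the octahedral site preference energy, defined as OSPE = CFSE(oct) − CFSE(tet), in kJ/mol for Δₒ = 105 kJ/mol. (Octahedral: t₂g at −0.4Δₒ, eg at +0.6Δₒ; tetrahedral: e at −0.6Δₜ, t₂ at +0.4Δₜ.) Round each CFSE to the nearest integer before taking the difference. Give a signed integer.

-14

Group 9 minus oxidation state +3 gives a d⁶ configuration for Co³⁺.
Octahedral (high-spin): t₂g⁴ eg², CFSE = 4(−0.4) + 2(+0.6) = -0.4Δₒ = -0.4 × 105 = -42 kJ/mol.
Tetrahedral e³ t₂³ gives -0.6Δₜ = -0.6 × (4/9) × 105 = -28 kJ/mol.
OSPE = -42 − (-28) = -14 kJ/mol.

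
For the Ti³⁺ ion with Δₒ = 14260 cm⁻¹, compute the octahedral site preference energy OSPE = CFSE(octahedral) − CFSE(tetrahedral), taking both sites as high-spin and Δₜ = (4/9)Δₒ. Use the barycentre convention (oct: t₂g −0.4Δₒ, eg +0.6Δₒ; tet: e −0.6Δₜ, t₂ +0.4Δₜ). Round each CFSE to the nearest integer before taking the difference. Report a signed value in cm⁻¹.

Ti³⁺: group 4, so d-count = 4 − 3 = 1.
Octahedral high-spin t₂g¹ eg⁰: CFSE = -0.4 × 14260 = -5704 cm⁻¹.
Tetrahedral: e¹ t₂⁰, CFSE = 1(−0.6) + 0(+0.4) = -0.6Δₜ = -0.6 × (4/9) × 14260 = -3803 cm⁻¹.
OSPE = CFSE(oct) − CFSE(tet) = -5704 − (-3803) = -1901 cm⁻¹.

-1901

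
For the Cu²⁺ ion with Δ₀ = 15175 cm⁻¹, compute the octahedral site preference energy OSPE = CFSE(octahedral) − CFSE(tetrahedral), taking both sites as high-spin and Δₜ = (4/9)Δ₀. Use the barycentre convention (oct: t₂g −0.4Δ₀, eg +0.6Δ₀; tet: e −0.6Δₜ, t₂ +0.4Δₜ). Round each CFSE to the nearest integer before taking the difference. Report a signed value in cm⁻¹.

-6407

Cu sits in group 11; removing 2 electrons leaves Cu²⁺ with 11 − 2 = 9 d electrons.
Octahedral high-spin t₂g⁶ eg³: CFSE = -0.6 × 15175 = -9105 cm⁻¹.
Tetrahedral e⁴ t₂⁵ gives -0.4Δₜ = -0.4 × (4/9) × 15175 = -2698 cm⁻¹.
OSPE = -9105 − (-2698) = -6407 cm⁻¹.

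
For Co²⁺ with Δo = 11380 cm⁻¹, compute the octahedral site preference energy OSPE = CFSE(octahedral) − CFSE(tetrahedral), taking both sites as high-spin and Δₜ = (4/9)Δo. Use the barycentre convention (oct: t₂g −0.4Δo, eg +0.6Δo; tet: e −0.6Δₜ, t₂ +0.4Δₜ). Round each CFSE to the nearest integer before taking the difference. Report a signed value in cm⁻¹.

Co is in group 9, so Co²⁺ is d⁷ (9 − 2 = 7).
Octahedral (high-spin): t2g^5 e_g^2, CFSE = 5(−0.4) + 2(+0.6) = -0.8Δo = -0.8 × 11380 = -9104 cm⁻¹.
In a tetrahedral site the filling is e^4 t2^3: CFSE(tet) = -1.2Δₜ = -1.2 × (4/9)(11380) = -6069 cm⁻¹.
Subtracting, OSPE = -9104 − (-6069) = -3035 cm⁻¹.

-3035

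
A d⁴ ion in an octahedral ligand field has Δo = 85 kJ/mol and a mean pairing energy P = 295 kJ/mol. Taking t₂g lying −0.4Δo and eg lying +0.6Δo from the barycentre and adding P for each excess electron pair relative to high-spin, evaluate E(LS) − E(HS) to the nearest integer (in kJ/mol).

In the high-spin limit (t₂g³ eg¹) the orbital term is -0.6Δo = -51 kJ/mol, with no excess pairing.
Low-spin t₂g⁴ eg⁰ gives -1.6Δo = -136 kJ/mol, but forming 1 extra pair costs 1P = 295 kJ/mol, so E(LS) = -136 + 295 = 159 kJ/mol.
E(LS) − E(HS) = 159 − (-51) = 210 kJ/mol.

210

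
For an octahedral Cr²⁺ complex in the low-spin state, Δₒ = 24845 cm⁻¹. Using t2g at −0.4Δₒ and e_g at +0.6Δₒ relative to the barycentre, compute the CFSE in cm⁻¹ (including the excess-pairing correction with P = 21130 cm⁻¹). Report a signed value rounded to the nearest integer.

-18622

Cr sits in group 6; removing 2 electrons leaves Cr²⁺ with 6 − 2 = 4 d electrons.
Configuration: t2g^4 e_g^0.
Orbital CFSE = 4(-0.4) + 0(0.6) = -1.6Δₒ = -1.6 × 24845 = -39752 cm⁻¹.
Relative to high-spin t2g^3 e_g^1 (0 paired), the low-spin configuration has 1 additional pair, contributing +1 × 21130 = +21130 cm⁻¹.
Overall CFSE = -39752 + 21130 = -18622 cm⁻¹.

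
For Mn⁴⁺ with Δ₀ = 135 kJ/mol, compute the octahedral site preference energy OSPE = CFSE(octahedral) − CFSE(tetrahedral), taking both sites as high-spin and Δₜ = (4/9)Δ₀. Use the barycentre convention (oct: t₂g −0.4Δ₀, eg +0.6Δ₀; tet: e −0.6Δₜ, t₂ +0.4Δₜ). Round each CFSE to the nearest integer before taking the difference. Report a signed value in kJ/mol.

Mn sits in group 7; removing 4 electrons leaves Mn⁴⁺ with 7 − 4 = 3 d electrons.
Octahedral (high-spin): t₂g³ eg⁰, CFSE = 3(−0.4) + 0(+0.6) = -1.2Δ₀ = -1.2 × 135 = -162 kJ/mol.
Tetrahedral e² t₂¹ gives -0.8Δₜ = -0.8 × (4/9) × 135 = -48 kJ/mol.
OSPE = -162 − (-48) = -114 kJ/mol.

-114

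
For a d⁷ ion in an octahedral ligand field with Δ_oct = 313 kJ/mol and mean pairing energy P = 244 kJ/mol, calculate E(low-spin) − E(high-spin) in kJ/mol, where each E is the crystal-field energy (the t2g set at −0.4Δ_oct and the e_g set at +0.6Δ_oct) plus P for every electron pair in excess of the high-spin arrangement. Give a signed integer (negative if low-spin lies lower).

-69

In the high-spin limit (t2g^5 e_g^2) the orbital term is -0.8Δ_oct = -250 kJ/mol, with no excess pairing.
Low-spin: t2g^6 e_g^1, orbital CFSE = -1.8Δ_oct = -563 kJ/mol; plus 1 excess pair × P = +244 kJ/mol; total -319 kJ/mol.
Thus E(LS) − E(HS) = -69 kJ/mol.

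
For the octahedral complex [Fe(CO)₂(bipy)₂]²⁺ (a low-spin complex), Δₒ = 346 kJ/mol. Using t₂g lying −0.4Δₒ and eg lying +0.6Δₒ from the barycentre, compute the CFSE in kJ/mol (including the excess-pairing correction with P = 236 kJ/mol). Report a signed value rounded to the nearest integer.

-358

Ligand charges: 2×(+0) from CO and 2×(+0) from bipy sum to +0; with overall charge +2, Fe is +2.
Group 8 minus oxidation state +2 gives a d⁶ configuration for Fe²⁺.
The d⁶ electrons fill as t₂g⁶ eg⁰.
CFSE(orbital) = 6×(-0.4Δₒ) + 0×(0.6Δₒ) = -2.4Δₒ; with Δₒ = 346 kJ/mol that is -830 kJ/mol.
Pairing penalty: 3 pairs vs 1 in the high-spin reference → 2 extra × P = 472 kJ/mol.
Combining: -830 + 472 = -358 kJ/mol.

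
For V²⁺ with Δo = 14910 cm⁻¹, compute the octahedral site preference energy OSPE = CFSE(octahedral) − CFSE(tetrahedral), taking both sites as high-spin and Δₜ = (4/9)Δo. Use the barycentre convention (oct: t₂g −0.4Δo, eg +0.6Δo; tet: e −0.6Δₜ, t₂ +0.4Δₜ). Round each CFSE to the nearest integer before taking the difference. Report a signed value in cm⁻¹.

Group 5 minus oxidation state +2 gives a d³ configuration for V²⁺.
Octahedral (high-spin): t₂g³ eg⁰, CFSE = 3(−0.4) + 0(+0.6) = -1.2Δo = -1.2 × 14910 = -17892 cm⁻¹.
Tetrahedral e² t₂¹ gives -0.8Δₜ = -0.8 × (4/9) × 14910 = -5301 cm⁻¹.
Subtracting, OSPE = -17892 − (-5301) = -12591 cm⁻¹.

-12591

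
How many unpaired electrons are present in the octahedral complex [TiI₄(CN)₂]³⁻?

1

Ligand charges: 4×(-1) from I⁻ and 2×(-1) from CN⁻ sum to -6; with overall charge -3, Ti is +3.
Ti sits in group 4; removing 3 electrons leaves Ti³⁺ with 4 − 3 = 1 d electrons.
Configuration: t₂g¹ eg⁰, giving 1 unpaired electron.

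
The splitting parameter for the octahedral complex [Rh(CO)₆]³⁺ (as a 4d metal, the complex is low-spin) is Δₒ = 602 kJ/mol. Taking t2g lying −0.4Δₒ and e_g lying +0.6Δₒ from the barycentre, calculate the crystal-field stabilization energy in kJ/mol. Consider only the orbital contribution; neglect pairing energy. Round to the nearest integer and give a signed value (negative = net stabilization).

CO is neutral, so the +3 overall charge sits on Rh: oxidation state +3.
Rh is in group 9, so Rh³⁺ is d⁶ (9 − 3 = 6).
Electron filling gives t2g^6 e_g^0.
The orbital stabilization is -2.4Δₒ = -2.4 × 602 = -1445 kJ/mol.

-1445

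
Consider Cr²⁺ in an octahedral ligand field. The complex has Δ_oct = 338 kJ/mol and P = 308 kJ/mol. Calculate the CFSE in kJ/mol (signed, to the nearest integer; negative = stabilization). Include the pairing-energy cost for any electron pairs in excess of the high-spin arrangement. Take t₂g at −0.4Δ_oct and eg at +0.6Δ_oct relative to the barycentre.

Cr is in group 6, so Cr²⁺ is d⁴ (6 − 2 = 4).
Here Δ_oct > P (338 > 308), so the low-spin state is favoured.
Filling d⁴ accordingly: t₂g⁴ eg⁰.
Orbital CFSE = -1.6Δ_oct = -1.6 × 338 = -541 kJ/mol.
Excess pairs vs high-spin: 1 − 0 = 1; pairing cost = +308 kJ/mol.
Net CFSE = -541 + 308 = -233 kJ/mol.

-233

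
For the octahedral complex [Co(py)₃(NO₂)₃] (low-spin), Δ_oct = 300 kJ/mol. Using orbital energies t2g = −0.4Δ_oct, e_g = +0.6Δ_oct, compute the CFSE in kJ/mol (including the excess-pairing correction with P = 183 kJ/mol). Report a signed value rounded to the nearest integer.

Ligand charges: 3×(+0) from py and 3×(-1) from NO₂⁻ sum to -3; with overall charge +0, Co is +3.
Co³⁺: group 9, so d-count = 9 − 3 = 6.
The d⁶ electrons fill as t2g^6 e_g^0.
The orbital stabilization is -2.4Δ_oct = -2.4 × 300 = -720 kJ/mol.
High-spin d⁶ would be t2g^4 e_g^2 with 1 pair; low-spin has 3, so 2 excess pairs cost +2P = +366 kJ/mol.
Combining: -720 + 366 = -354 kJ/mol.

-354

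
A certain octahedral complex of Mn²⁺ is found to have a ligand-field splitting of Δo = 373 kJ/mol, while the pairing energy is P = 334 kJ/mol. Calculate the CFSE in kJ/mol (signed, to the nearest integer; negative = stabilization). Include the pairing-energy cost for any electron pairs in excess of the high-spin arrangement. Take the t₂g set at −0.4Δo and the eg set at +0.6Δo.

-78

Group 7 minus oxidation state +2 gives a d⁵ configuration for Mn²⁺.
With Δo > P the complex is low-spin.
That gives t₂g⁵ eg⁰.
Orbital CFSE = -2.0Δo = -2.0 × 373 = -746 kJ/mol.
Excess pairs vs high-spin: 2 − 0 = 2; pairing cost = +668 kJ/mol.
Net CFSE = -746 + 668 = -78 kJ/mol.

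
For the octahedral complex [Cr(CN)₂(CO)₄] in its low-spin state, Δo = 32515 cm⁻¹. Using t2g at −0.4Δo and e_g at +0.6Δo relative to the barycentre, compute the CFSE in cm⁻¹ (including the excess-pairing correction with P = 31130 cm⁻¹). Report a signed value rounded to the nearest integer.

Ligand charges: 2×(-1) from CN⁻ and 4×(+0) from CO sum to -2; with overall charge +0, Cr is +2.
Cr²⁺: group 6, so d-count = 6 − 2 = 4.
The d⁴ electrons fill as t2g^4 e_g^0.
The orbital stabilization is -1.6Δo = -1.6 × 32515 = -52024 cm⁻¹.
High-spin d⁴ would be t2g^3 e_g^1 with 0 pairs; low-spin has 1, so 1 excess pair costs +1P = +31130 cm⁻¹.
Overall CFSE = -52024 + 31130 = -20894 cm⁻¹.

-20894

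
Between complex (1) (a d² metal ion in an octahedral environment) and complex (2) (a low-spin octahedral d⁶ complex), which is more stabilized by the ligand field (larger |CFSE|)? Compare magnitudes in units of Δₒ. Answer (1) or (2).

(1): t₂g² eg⁰, CFSE = -0.8Δₒ.
(2): t₂g⁶ eg⁰, CFSE = -2.4Δₒ.
So (2) has the larger |CFSE|.

(2)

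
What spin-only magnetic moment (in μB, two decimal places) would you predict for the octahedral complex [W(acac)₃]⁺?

Each acac⁻ contributes -1; 3 × (-1) = -3. With overall charge +1, W is in the +4 oxidation state.
Group 6 minus oxidation state +4 gives a d² configuration for W⁴⁺.
Configuration: t2g^2 e_g^0 → 2 unpaired electrons.
μ(spin-only) = √[2(2+2)] = √8 ≈ 2.83 μB.

2.83 μB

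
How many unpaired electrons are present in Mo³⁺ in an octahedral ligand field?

3

Mo is in group 6, so Mo³⁺ is d³ (6 − 3 = 3).
For octahedral d³ the high- and low-spin configurations coincide.
Configuration: t₂g³ eg⁰, giving 3 unpaired electrons.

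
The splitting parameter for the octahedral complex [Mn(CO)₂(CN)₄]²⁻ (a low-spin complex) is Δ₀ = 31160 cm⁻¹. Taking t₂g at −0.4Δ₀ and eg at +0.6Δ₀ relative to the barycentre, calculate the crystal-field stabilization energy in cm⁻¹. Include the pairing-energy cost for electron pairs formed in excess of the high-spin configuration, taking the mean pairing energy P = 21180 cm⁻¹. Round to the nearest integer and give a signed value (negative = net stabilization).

-19960

Ligand charges: 2×(+0) from CO and 4×(-1) from CN⁻ sum to -4; with overall charge -2, Mn is +2.
Mn is in group 7, so Mn²⁺ is d⁵ (7 − 2 = 5).
Electron filling gives t₂g⁵ eg⁰.
The orbital stabilization is -2.0Δ₀ = -2.0 × 31160 = -62320 cm⁻¹.
Relative to high-spin t₂g³ eg² (0 paired), the low-spin configuration has 2 additional pairs, contributing +2 × 21180 = +42360 cm⁻¹.
Net CFSE = -62320 + 42360 = -19960 cm⁻¹.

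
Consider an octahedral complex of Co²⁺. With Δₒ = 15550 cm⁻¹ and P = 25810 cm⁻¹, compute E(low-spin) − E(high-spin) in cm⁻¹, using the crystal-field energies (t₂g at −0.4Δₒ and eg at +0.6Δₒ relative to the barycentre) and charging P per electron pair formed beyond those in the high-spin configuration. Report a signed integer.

Group 9 minus oxidation state +2 gives a d⁷ configuration for Co²⁺.
High-spin d⁷ fills as t₂g⁵ eg² with CFSE 5(−0.4) + 2(+0.6) = -0.8Δₒ = -12440 cm⁻¹.
Low-spin t₂g⁶ eg¹ gives -1.8Δₒ = -27990 cm⁻¹, but forming 1 extra pair costs 1P = 25810 cm⁻¹, so E(LS) = -27990 + 25810 = -2180 cm⁻¹.
The difference is -2180 − (-12440) = 10260 cm⁻¹, so high-spin lies lower.

10260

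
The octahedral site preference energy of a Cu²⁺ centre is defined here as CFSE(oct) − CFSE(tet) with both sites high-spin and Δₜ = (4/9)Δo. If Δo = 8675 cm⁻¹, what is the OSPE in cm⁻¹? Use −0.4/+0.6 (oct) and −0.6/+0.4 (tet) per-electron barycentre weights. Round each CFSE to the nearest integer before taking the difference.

-3663

Group 11 minus oxidation state +2 gives a d⁹ configuration for Cu²⁺.
In an octahedral site d⁹ (HS) is t₂g⁶ eg³, giving CFSE(oct) = -0.6Δo = -5205 cm⁻¹.
Tetrahedral e⁴ t₂⁵ gives -0.4Δₜ = -0.4 × (4/9) × 8675 = -1542 cm⁻¹.
OSPE = CFSE(oct) − CFSE(tet) = -5205 − (-1542) = -3663 cm⁻¹.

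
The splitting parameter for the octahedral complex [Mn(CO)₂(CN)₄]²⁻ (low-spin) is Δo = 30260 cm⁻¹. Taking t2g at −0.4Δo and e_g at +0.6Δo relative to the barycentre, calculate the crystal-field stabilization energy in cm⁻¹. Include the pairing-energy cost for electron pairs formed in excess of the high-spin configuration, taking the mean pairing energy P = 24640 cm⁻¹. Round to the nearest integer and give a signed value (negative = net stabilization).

-11240

Ligand charges: 2×(+0) from CO and 4×(-1) from CN⁻ sum to -4; with overall charge -2, Mn is +2.
Mn²⁺: group 7, so d-count = 7 − 2 = 5.
Configuration: t2g^5 e_g^0.
CFSE(orbital) = 5×(-0.4Δo) + 0×(0.6Δo) = -2.0Δo; with Δo = 30260 cm⁻¹ that is -60520 cm⁻¹.
High-spin d⁵ would be t2g^3 e_g^2 with 0 pairs; low-spin has 2, so 2 excess pairs cost +2P = +49280 cm⁻¹.
Net CFSE = -60520 + 49280 = -11240 cm⁻¹.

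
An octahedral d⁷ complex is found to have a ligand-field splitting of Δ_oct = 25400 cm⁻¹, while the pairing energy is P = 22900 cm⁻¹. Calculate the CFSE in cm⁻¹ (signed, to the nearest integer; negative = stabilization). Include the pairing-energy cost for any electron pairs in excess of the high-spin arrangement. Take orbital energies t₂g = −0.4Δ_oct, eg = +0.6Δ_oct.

-22820

Since Δ_oct = 25400 cm⁻¹ > P = 22900 cm⁻¹, the complex adopts the low-spin configuration.
Filling d⁷ accordingly: t₂g⁶ eg¹.
Orbital CFSE = -1.8Δ_oct = -1.8 × 25400 = -45720 cm⁻¹.
Excess pairs vs high-spin: 3 − 2 = 1; pairing cost = +22900 cm⁻¹.
Net CFSE = -45720 + 22900 = -22820 cm⁻¹.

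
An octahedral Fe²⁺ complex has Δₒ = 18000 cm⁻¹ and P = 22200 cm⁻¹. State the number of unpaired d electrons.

Group 8 minus oxidation state +2 gives a d⁶ configuration for Fe²⁺.
With Δₒ < P the complex is high-spin.
That gives t2g^4 e_g^2.
Unpaired electrons: 4.

4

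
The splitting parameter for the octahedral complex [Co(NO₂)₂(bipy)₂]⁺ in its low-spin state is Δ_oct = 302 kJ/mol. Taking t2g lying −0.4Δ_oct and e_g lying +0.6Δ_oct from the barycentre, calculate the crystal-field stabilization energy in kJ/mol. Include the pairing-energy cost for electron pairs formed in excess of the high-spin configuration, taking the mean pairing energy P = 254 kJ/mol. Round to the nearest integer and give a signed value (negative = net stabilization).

-217

Ligand charges: 2×(-1) from NO₂⁻ and 2×(+0) from bipy sum to -2; with overall charge +1, Co is +3.
Co³⁺: group 9, so d-count = 9 − 3 = 6.
Electron filling gives t2g^6 e_g^0.
CFSE(orbital) = 6×(-0.4Δ_oct) + 0×(0.6Δ_oct) = -2.4Δ_oct; with Δ_oct = 302 kJ/mol that is -725 kJ/mol.
Pairing penalty: 3 pairs vs 1 in the high-spin reference → 2 extra × P = 508 kJ/mol.
Combining: -725 + 508 = -217 kJ/mol.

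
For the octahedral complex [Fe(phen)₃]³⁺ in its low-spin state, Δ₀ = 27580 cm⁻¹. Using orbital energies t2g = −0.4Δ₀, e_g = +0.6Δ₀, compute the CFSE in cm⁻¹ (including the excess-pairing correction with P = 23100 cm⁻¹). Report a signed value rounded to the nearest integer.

phen is neutral, so the +3 overall charge sits on Fe: oxidation state +3.
Fe is in group 8, so Fe³⁺ is d⁵ (8 − 3 = 5).
Electron filling gives t2g^5 e_g^0.
Orbital CFSE = 5(-0.4) + 0(0.6) = -2.0Δ₀ = -2.0 × 27580 = -55160 cm⁻¹.
Pairing penalty: 2 pairs vs 0 in the high-spin reference → 2 extra × P = 46200 cm⁻¹.
Net CFSE = -55160 + 46200 = -8960 cm⁻¹.

-8960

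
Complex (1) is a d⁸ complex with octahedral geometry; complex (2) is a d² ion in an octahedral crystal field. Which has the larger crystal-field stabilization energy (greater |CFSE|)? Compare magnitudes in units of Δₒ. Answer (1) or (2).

(1): t₂g⁶ eg², CFSE = -1.2Δₒ.
(2): For octahedral d² the high- and low-spin configurations coincide; t₂g² eg⁰, CFSE = -0.8Δₒ.
So (1) has the larger |CFSE|.

(1)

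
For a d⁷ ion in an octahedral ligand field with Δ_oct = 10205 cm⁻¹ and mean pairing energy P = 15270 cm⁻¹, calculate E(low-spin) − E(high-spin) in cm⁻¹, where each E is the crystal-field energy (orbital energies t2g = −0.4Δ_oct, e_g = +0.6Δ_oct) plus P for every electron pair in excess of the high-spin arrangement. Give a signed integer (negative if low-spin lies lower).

5065

High-spin: t2g^5 e_g^2, CFSE = -0.8Δ_oct = -8164 cm⁻¹.
For low-spin the configuration is t2g^6 e_g^1: orbital energy -1.8 × 10205 = -18369 cm⁻¹, and 1 additional pair relative to high-spin adds 15270 cm⁻¹, giving -3099 cm⁻¹.
Thus E(LS) − E(HS) = 5065 cm⁻¹.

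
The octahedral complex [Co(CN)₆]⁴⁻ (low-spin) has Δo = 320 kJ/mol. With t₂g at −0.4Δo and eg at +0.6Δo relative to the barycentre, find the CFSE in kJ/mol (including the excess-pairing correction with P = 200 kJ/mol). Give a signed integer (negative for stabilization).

-376

Each CN⁻ contributes -1; 6 × (-1) = -6. With overall charge -4, Co is in the +2 oxidation state.
Co is in group 9, so Co²⁺ is d⁷ (9 − 2 = 7).
Configuration: t₂g⁶ eg¹.
CFSE(orbital) = 6×(-0.4Δo) + 1×(0.6Δo) = -1.8Δo; with Δo = 320 kJ/mol that is -576 kJ/mol.
Pairing penalty: 3 pairs vs 2 in the high-spin reference → 1 extra × P = 200 kJ/mol.
Overall CFSE = -576 + 200 = -376 kJ/mol.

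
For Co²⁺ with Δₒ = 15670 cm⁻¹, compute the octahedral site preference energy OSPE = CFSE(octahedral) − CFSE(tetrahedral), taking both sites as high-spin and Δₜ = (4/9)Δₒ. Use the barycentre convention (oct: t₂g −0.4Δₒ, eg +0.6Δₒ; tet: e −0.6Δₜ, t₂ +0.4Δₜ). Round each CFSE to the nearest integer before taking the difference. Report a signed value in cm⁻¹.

Co sits in group 9; removing 2 electrons leaves Co²⁺ with 9 − 2 = 7 d electrons.
Octahedral high-spin t2g^5 e_g^2: CFSE = -0.8 × 15670 = -12536 cm⁻¹.
In a tetrahedral site the filling is e^4 t2^3: CFSE(tet) = -1.2Δₜ = -1.2 × (4/9)(15670) = -8357 cm⁻¹.
OSPE = CFSE(oct) − CFSE(tet) = -12536 − (-8357) = -4179 cm⁻¹.

-4179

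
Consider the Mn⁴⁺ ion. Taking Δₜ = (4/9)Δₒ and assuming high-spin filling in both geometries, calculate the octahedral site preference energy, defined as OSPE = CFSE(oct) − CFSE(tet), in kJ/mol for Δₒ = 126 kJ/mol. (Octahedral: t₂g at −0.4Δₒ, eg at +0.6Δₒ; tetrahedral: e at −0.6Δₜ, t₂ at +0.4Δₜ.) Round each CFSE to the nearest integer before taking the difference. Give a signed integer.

Group 7 minus oxidation state +4 gives a d³ configuration for Mn⁴⁺.
Octahedral (high-spin): t₂g³ eg⁰, CFSE = 3(−0.4) + 0(+0.6) = -1.2Δₒ = -1.2 × 126 = -151 kJ/mol.
Tetrahedral: e² t₂¹, CFSE = 2(−0.6) + 1(+0.4) = -0.8Δₜ = -0.8 × (4/9) × 126 = -45 kJ/mol.
OSPE = -151 − (-45) = -106 kJ/mol.

-106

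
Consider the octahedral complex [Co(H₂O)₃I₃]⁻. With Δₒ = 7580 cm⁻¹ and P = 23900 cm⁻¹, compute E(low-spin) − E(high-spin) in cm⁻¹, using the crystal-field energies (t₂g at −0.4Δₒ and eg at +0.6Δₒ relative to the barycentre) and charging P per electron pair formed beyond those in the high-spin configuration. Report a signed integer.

16320

Ligand charges: 3×(+0) from H₂O and 3×(-1) from I⁻ sum to -3; with overall charge -1, Co is +2.
Co²⁺: group 9, so d-count = 9 − 2 = 7.
High-spin d⁷ fills as t₂g⁵ eg² with CFSE 5(−0.4) + 2(+0.6) = -0.8Δₒ = -6064 cm⁻¹.
Low-spin: t₂g⁶ eg¹, orbital CFSE = -1.8Δₒ = -13644 cm⁻¹; plus 1 excess pair × P = +23900 cm⁻¹; total 10256 cm⁻¹.
Thus E(LS) − E(HS) = 16320 cm⁻¹.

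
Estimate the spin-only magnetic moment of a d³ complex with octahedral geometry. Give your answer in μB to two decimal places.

3.87 μB

For octahedral d³ the high- and low-spin configurations coincide.
Configuration: t2g^3 e_g^0 → 3 unpaired electrons.
μ(spin-only) = √[3(3+2)] = √15 ≈ 3.87 μB.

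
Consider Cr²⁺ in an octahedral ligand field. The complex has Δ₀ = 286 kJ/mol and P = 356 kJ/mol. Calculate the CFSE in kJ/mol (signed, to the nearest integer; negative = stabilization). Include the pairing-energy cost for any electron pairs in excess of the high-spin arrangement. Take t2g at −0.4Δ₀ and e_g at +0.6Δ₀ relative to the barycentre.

Group 6 minus oxidation state +2 gives a d⁴ configuration for Cr²⁺.
With Δ₀ < P the complex is high-spin.
Configuration: t2g^3 e_g^1.
Orbital CFSE = -0.6Δ₀ = -0.6 × 286 = -172 kJ/mol.
High-spin has no excess pairs, so no pairing correction applies.

-172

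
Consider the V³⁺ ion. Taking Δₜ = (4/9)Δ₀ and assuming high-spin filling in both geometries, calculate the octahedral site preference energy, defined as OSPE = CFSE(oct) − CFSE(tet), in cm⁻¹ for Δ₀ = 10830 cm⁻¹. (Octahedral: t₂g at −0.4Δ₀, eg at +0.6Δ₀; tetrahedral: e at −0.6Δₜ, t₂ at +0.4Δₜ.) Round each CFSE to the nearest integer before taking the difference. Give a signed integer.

-2888

V is in group 5, so V³⁺ is d² (5 − 3 = 2).
In an octahedral site d² (HS) is t2g^2 e_g^0, giving CFSE(oct) = -0.8Δ₀ = -8664 cm⁻¹.
Tetrahedral e^2 t2^0 gives -1.2Δₜ = -1.2 × (4/9) × 10830 = -5776 cm⁻¹.
Subtracting, OSPE = -8664 − (-5776) = -2888 cm⁻¹.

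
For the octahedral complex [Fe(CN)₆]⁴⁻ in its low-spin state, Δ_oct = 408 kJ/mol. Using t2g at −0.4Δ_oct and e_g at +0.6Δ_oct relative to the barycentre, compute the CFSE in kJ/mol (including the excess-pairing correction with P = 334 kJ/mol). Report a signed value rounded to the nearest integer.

-311

Each CN⁻ contributes -1; 6 × (-1) = -6. With overall charge -4, Fe is in the +2 oxidation state.
Group 8 minus oxidation state +2 gives a d⁶ configuration for Fe²⁺.
Configuration: t2g^6 e_g^0.
CFSE(orbital) = 6×(-0.4Δ_oct) + 0×(0.6Δ_oct) = -2.4Δ_oct; with Δ_oct = 408 kJ/mol that is -979 kJ/mol.
High-spin d⁶ would be t2g^4 e_g^2 with 1 pair; low-spin has 3, so 2 excess pairs cost +2P = +668 kJ/mol.
Net CFSE = -979 + 668 = -311 kJ/mol.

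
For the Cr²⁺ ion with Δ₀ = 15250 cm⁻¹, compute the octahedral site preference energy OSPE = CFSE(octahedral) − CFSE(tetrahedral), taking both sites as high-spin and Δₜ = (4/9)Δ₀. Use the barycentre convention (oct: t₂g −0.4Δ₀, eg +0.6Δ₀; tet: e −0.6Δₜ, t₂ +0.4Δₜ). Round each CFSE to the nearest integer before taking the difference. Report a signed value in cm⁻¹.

Cr²⁺: group 6, so d-count = 6 − 2 = 4.
Octahedral (high-spin): t₂g³ eg¹, CFSE = 3(−0.4) + 1(+0.6) = -0.6Δ₀ = -0.6 × 15250 = -9150 cm⁻¹.
In a tetrahedral site the filling is e² t₂²: CFSE(tet) = -0.4Δₜ = -0.4 × (4/9)(15250) = -2711 cm⁻¹.
Subtracting, OSPE = -9150 − (-2711) = -6439 cm⁻¹.

-6439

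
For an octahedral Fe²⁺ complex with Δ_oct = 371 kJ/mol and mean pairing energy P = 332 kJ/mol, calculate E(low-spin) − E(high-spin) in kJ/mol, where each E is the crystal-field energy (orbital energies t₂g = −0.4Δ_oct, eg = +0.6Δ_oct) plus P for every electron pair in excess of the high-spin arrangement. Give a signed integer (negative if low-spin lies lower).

-78

Fe sits in group 8; removing 2 electrons leaves Fe²⁺ with 8 − 2 = 6 d electrons.
High-spin d⁶ fills as t₂g⁴ eg² with CFSE 4(−0.4) + 2(+0.6) = -0.4Δ_oct = -148 kJ/mol.
For low-spin the configuration is t₂g⁶ eg⁰: orbital energy -2.4 × 371 = -890 kJ/mol, and 2 additional pairs relative to high-spin add 664 kJ/mol, giving -226 kJ/mol.
The difference is -226 − (-148) = -78 kJ/mol, so low-spin lies lower.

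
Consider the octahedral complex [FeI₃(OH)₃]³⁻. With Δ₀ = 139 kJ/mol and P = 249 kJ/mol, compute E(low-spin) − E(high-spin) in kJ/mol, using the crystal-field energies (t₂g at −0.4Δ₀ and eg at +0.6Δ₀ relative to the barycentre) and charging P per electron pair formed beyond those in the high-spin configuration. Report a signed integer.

Ligand charges: 3×(-1) from I⁻ and 3×(-1) from OH⁻ sum to -6; with overall charge -3, Fe is +3.
Fe³⁺: group 8, so d-count = 8 − 3 = 5.
High-spin d⁵ fills as t₂g³ eg² with CFSE 3(−0.4) + 2(+0.6) = 0.0Δ₀ = 0 kJ/mol.
Low-spin: t₂g⁵ eg⁰, orbital CFSE = -2.0Δ₀ = -278 kJ/mol; plus 2 excess pairs × P = +498 kJ/mol; total 220 kJ/mol.
The difference is 220 − (0) = 220 kJ/mol, so high-spin lies lower.

220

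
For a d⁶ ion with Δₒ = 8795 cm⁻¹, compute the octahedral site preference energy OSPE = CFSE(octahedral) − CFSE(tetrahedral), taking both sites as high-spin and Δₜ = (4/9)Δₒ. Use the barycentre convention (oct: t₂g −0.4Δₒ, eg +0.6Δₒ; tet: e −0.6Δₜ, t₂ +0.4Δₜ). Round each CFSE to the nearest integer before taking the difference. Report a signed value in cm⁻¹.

-1173

Octahedral high-spin t₂g⁴ eg²: CFSE = -0.4 × 8795 = -3518 cm⁻¹.
Tetrahedral: e³ t₂³, CFSE = 3(−0.6) + 3(+0.4) = -0.6Δₜ = -0.6 × (4/9) × 8795 = -2345 cm⁻¹.
Subtracting, OSPE = -3518 − (-2345) = -1173 cm⁻¹.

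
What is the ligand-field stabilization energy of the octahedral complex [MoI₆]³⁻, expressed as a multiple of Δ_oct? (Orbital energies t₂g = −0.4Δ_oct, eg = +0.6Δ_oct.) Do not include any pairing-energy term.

Each I⁻ contributes -1; 6 × (-1) = -6. With overall charge -3, Mo is in the +3 oxidation state.
Mo sits in group 6; removing 3 electrons leaves Mo³⁺ with 6 − 3 = 3 d electrons.
For octahedral d³ the high- and low-spin configurations coincide.
Configuration: t₂g³ eg⁰.
CFSE = 3(-0.4Δ_oct) + 0(0.6Δ_oct) = -1.2Δ_oct + 0.0Δ_oct = -1.2Δ_oct.

-1.2 Δ_oct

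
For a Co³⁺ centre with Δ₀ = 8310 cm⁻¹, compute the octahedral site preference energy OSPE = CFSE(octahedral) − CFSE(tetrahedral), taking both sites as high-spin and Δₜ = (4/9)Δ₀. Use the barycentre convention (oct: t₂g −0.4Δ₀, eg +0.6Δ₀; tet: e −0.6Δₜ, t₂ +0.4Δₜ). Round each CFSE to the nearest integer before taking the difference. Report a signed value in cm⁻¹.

Co³⁺: group 9, so d-count = 9 − 3 = 6.
In an octahedral site d⁶ (HS) is t2g^4 e_g^2, giving CFSE(oct) = -0.4Δ₀ = -3324 cm⁻¹.
Tetrahedral e^3 t2^3 gives -0.6Δₜ = -0.6 × (4/9) × 8310 = -2216 cm⁻¹.
OSPE = -3324 − (-2216) = -1108 cm⁻¹.

-1108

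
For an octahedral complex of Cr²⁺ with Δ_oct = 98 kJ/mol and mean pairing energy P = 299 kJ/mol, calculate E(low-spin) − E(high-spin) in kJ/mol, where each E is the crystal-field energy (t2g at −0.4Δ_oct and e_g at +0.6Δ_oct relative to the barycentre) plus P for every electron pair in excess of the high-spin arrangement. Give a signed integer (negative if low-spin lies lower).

Cr is in group 6, so Cr²⁺ is d⁴ (6 − 2 = 4).
In the high-spin limit (t2g^3 e_g^1) the orbital term is -0.6Δ_oct = -59 kJ/mol, with no excess pairing.
For low-spin the configuration is t2g^4 e_g^0: orbital energy -1.6 × 98 = -157 kJ/mol, and 1 additional pair relative to high-spin adds 299 kJ/mol, giving 142 kJ/mol.
Thus E(LS) − E(HS) = 201 kJ/mol.

201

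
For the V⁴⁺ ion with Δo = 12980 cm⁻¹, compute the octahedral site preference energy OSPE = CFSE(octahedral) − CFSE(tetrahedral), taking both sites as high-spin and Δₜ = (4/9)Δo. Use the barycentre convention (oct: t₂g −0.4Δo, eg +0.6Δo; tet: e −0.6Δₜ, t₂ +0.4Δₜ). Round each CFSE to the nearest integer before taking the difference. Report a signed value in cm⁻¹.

V⁴⁺: group 5, so d-count = 5 − 4 = 1.
Octahedral (high-spin): t2g^1 e_g^0, CFSE = 1(−0.4) + 0(+0.6) = -0.4Δo = -0.4 × 12980 = -5192 cm⁻¹.
Tetrahedral e^1 t2^0 gives -0.6Δₜ = -0.6 × (4/9) × 12980 = -3461 cm⁻¹.
Subtracting, OSPE = -5192 − (-3461) = -1731 cm⁻¹.

-1731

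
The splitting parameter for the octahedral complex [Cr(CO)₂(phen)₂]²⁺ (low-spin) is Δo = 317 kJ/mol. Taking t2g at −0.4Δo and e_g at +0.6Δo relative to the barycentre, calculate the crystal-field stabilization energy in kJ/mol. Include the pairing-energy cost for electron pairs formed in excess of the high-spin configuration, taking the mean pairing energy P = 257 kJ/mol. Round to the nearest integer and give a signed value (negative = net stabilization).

-250

Ligand charges: 2×(+0) from CO and 2×(+0) from phen sum to +0; with overall charge +2, Cr is +2.
Cr²⁺: group 6, so d-count = 6 − 2 = 4.
Electron filling gives t2g^4 e_g^0.
The orbital stabilization is -1.6Δo = -1.6 × 317 = -507 kJ/mol.
High-spin d⁴ would be t2g^3 e_g^1 with 0 pairs; low-spin has 1, so 1 excess pair costs +1P = +257 kJ/mol.
Overall CFSE = -507 + 257 = -250 kJ/mol.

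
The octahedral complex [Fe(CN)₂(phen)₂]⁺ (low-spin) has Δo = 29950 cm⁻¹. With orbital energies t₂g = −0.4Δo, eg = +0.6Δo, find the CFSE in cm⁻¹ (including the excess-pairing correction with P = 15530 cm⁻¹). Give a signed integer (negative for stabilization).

Ligand charges: 2×(-1) from CN⁻ and 2×(+0) from phen sum to -2; with overall charge +1, Fe is +3.
Fe sits in group 8; removing 3 electrons leaves Fe³⁺ with 8 − 3 = 5 d electrons.
Electron filling gives t₂g⁵ eg⁰.
Orbital CFSE = 5(-0.4) + 0(0.6) = -2.0Δo = -2.0 × 29950 = -59900 cm⁻¹.
High-spin d⁵ would be t₂g³ eg² with 0 pairs; low-spin has 2, so 2 excess pairs cost +2P = +31060 cm⁻¹.
Overall CFSE = -59900 + 31060 = -28840 cm⁻¹.

-28840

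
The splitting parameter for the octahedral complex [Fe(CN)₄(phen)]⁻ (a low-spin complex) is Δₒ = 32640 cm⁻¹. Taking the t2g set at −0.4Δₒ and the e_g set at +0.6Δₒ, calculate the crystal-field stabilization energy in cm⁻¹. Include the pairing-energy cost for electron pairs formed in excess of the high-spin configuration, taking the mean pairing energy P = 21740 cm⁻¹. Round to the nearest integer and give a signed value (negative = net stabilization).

Ligand charges: 4×(-1) from CN⁻ and 1×(+0) from phen sum to -4; with overall charge -1, Fe is +3.
Fe sits in group 8; removing 3 electrons leaves Fe³⁺ with 8 − 3 = 5 d electrons.
The d⁵ electrons fill as t2g^5 e_g^0.
Orbital CFSE = 5(-0.4) + 0(0.6) = -2.0Δₒ = -2.0 × 32640 = -65280 cm⁻¹.
Pairing penalty: 2 pairs vs 0 in the high-spin reference → 2 extra × P = 43480 cm⁻¹.
Combining: -65280 + 43480 = -21800 cm⁻¹.

-21800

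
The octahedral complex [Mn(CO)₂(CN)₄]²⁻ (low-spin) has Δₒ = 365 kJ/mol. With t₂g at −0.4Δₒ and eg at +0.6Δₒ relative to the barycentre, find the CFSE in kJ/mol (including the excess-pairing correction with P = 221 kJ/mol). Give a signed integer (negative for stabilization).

-288

Ligand charges: 2×(+0) from CO and 4×(-1) from CN⁻ sum to -4; with overall charge -2, Mn is +2.
Group 7 minus oxidation state +2 gives a d⁵ configuration for Mn²⁺.
Configuration: t₂g⁵ eg⁰.
Orbital CFSE = 5(-0.4) + 0(0.6) = -2.0Δₒ = -2.0 × 365 = -730 kJ/mol.
High-spin d⁵ would be t₂g³ eg² with 0 pairs; low-spin has 2, so 2 excess pairs cost +2P = +442 kJ/mol.
Combining: -730 + 442 = -288 kJ/mol.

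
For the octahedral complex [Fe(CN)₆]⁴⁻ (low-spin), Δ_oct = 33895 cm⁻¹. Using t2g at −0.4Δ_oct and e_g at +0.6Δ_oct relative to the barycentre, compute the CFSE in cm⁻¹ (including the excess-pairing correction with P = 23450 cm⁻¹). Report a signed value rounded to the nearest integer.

-34448

Each CN⁻ contributes -1; 6 × (-1) = -6. With overall charge -4, Fe is in the +2 oxidation state.
Fe sits in group 8; removing 2 electrons leaves Fe²⁺ with 8 − 2 = 6 d electrons.
The d⁶ electrons fill as t2g^6 e_g^0.
The orbital stabilization is -2.4Δ_oct = -2.4 × 33895 = -81348 cm⁻¹.
Pairing penalty: 3 pairs vs 1 in the high-spin reference → 2 extra × P = 46900 cm⁻¹.
Net CFSE = -81348 + 46900 = -34448 cm⁻¹.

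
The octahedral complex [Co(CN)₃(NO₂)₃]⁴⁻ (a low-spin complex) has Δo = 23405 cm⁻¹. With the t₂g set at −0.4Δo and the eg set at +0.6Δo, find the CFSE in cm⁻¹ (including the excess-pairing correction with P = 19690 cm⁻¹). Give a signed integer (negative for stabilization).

-22439

Ligand charges: 3×(-1) from CN⁻ and 3×(-1) from NO₂⁻ sum to -6; with overall charge -4, Co is +2.
Group 9 minus oxidation state +2 gives a d⁷ configuration for Co²⁺.
Electron filling gives t₂g⁶ eg¹.
Orbital CFSE = 6(-0.4) + 1(0.6) = -1.8Δo = -1.8 × 23405 = -42129 cm⁻¹.
Pairing penalty: 3 pairs vs 2 in the high-spin reference → 1 extra × P = 19690 cm⁻¹.
Combining: -42129 + 19690 = -22439 cm⁻¹.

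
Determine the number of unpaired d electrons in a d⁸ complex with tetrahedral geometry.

Tetrahedral fields are weak (Δₜ ≈ 4/9 Δₒ), so electrons fill high-spin.
Configuration: e⁴ t₂⁴, giving 2 unpaired electrons.

2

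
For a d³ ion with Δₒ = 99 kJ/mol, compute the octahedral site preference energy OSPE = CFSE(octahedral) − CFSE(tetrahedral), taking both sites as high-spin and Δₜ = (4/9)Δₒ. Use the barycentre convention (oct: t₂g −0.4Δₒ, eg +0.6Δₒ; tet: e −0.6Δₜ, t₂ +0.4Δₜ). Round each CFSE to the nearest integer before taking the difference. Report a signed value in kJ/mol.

Octahedral (high-spin): t2g^3 e_g^0, CFSE = 3(−0.4) + 0(+0.6) = -1.2Δₒ = -1.2 × 99 = -119 kJ/mol.
Tetrahedral: e^2 t2^1, CFSE = 2(−0.6) + 1(+0.4) = -0.8Δₜ = -0.8 × (4/9) × 99 = -35 kJ/mol.
OSPE = CFSE(oct) − CFSE(tet) = -119 − (-35) = -84 kJ/mol.

-84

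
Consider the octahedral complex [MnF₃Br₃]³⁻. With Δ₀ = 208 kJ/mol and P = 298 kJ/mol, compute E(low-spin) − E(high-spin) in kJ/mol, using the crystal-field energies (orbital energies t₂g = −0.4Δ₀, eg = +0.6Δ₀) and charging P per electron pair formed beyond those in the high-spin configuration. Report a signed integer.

90

Ligand charges: 3×(-1) from F⁻ and 3×(-1) from Br⁻ sum to -6; with overall charge -3, Mn is +3.
Mn sits in group 7; removing 3 electrons leaves Mn³⁺ with 7 − 3 = 4 d electrons.
High-spin d⁴ fills as t₂g³ eg¹ with CFSE 3(−0.4) + 1(+0.6) = -0.6Δ₀ = -125 kJ/mol.
Low-spin: t₂g⁴ eg⁰, orbital CFSE = -1.6Δ₀ = -333 kJ/mol; plus 1 excess pair × P = +298 kJ/mol; total -35 kJ/mol.
Thus E(LS) − E(HS) = 90 kJ/mol.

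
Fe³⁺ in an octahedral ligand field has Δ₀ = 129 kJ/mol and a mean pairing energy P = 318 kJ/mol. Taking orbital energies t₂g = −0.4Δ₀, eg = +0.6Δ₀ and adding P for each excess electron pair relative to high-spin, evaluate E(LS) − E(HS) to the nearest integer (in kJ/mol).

Fe is in group 8, so Fe³⁺ is d⁵ (8 − 3 = 5).
In the high-spin limit (t₂g³ eg²) the orbital term is 0.0Δ₀ = 0 kJ/mol, with no excess pairing.
For low-spin the configuration is t₂g⁵ eg⁰: orbital energy -2.0 × 129 = -258 kJ/mol, and 2 additional pairs relative to high-spin add 636 kJ/mol, giving 378 kJ/mol.
E(LS) − E(HS) = 378 − (0) = 378 kJ/mol.

378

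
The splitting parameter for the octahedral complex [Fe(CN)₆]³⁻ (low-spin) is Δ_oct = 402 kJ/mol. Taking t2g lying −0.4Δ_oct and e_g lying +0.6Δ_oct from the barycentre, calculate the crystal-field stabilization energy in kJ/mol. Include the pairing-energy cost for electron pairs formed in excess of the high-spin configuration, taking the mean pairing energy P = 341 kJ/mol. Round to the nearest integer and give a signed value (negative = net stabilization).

-122

Each CN⁻ contributes -1; 6 × (-1) = -6. With overall charge -3, Fe is in the +3 oxidation state.
Fe³⁺: group 8, so d-count = 8 − 3 = 5.
The d⁵ electrons fill as t2g^5 e_g^0.
The orbital stabilization is -2.0Δ_oct = -2.0 × 402 = -804 kJ/mol.
Pairing penalty: 2 pairs vs 0 in the high-spin reference → 2 extra × P = 682 kJ/mol.
Net CFSE = -804 + 682 = -122 kJ/mol.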